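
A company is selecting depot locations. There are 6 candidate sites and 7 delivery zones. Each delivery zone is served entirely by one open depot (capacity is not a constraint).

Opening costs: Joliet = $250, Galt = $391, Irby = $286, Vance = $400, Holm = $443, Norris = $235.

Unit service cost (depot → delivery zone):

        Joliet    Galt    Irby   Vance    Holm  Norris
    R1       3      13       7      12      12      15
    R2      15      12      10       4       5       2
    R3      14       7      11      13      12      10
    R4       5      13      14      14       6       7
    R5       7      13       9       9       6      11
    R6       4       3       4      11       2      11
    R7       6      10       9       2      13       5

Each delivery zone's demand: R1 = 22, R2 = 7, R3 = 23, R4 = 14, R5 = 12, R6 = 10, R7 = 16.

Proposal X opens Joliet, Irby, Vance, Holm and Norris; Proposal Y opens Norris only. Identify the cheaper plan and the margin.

Proposal X: {Joliet, Irby, Vance, Holm, Norris}: R1→Joliet 3·22=66, R2→Norris 2·7=14, R3→Norris 10·23=230, R4→Joliet 5·14=70, R5→Holm 6·12=72, R6→Holm 2·10=20, R7→Vance 2·16=32. Service 504; fixed 1614; total 2118.
Proposal Y: {Norris}: R1→Norris 15·22=330, R2→Norris 2·7=14, R3→Norris 10·23=230, R4→Norris 7·14=98, R5→Norris 11·12=132, R6→Norris 11·10=110, R7→Norris 5·16=80. Service 994; fixed 235; total 1229.
Difference: |2118 − 1229| = 889.

Proposal Y is cheaper by 889.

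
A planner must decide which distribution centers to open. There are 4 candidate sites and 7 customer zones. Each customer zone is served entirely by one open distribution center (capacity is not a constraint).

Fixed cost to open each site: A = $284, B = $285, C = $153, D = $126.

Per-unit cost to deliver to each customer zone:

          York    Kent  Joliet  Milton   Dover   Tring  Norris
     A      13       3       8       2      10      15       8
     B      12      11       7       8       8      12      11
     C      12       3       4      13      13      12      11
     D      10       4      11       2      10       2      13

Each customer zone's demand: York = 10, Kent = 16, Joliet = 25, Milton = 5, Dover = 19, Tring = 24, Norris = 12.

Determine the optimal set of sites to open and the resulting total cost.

For any fixed open set, each customer zone goes to its cheapest open site; total = fixed + service.
{C, D}: York→D 10·10=100, Kent→C 3·16=48, Joliet→C 4·25=100, Milton→D 2·5=10, Dover→D 10·19=190, Tring→D 2·24=48, Norris→C 11·12=132. Service 628; fixed 279; total 907.
{D}: service 843 + fixed 126 = 969
{B, D}: York→D 10·10=100, Kent→D 4·16=64, Joliet→B 7·25=175, Milton→D 2·5=10, Dover→B 8·19=152, Tring→D 2·24=48, Norris→B 11·12=132. Service 681; fixed 411; total 1092.
{A, B, C, D}: York→D 10·10=100, Kent→A 3·16=48, Joliet→C 4·25=100, Milton→A 2·5=10, Dover→B 8·19=152, Tring→D 2·24=48, Norris→A 8·12=96. Service 554; fixed 848; total 1402.
(All 15 nonempty subsets were checked; C and D is lowest.)

Open C and D; minimum total cost 907.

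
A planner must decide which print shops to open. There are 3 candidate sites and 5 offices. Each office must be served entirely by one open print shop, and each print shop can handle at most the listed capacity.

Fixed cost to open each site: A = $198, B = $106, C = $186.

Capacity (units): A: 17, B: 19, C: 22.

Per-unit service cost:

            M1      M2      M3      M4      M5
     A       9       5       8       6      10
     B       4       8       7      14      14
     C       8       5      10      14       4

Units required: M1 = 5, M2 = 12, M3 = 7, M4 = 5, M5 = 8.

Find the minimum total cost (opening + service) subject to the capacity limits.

Open {B, C}: M1→B 4·5=20, M2→C 5·12=60, M3→B 7·7=49, M4→B 14·5=70, M5→C 4·8=32.
Loads: B carries 17/19, C carries 20/22. Service 231; fixed 292; total 523.
Next best feasible plan costs 579.

Minimum total cost: 523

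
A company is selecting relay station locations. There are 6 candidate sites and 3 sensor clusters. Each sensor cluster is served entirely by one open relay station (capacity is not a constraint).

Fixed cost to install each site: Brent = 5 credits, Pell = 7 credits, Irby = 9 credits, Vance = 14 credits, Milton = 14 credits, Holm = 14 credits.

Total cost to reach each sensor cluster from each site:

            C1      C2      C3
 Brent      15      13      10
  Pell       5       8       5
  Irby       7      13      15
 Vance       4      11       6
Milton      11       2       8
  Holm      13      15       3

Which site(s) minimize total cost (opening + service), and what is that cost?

Open Pell only; minimum total cost 25.

For any fixed open set, each sensor cluster goes to its cheapest open site; total = fixed + service.
{Pell}: C1→Pell 5, C2→Pell 8, C3→Pell 5. Service 18; fixed 7; total 25.
{Brent, Pell}: C1→Pell 5, C2→Pell 8, C3→Pell 5. Service 18; fixed 12; total 30.
{Pell, Milton}: service 12 + fixed 21 = 33
{Brent, Pell, Irby, Vance, Milton, Holm}: C1→Vance 4, C2→Milton 2, C3→Holm 3. Service 9; fixed 63; total 72.
No other subset beats 25.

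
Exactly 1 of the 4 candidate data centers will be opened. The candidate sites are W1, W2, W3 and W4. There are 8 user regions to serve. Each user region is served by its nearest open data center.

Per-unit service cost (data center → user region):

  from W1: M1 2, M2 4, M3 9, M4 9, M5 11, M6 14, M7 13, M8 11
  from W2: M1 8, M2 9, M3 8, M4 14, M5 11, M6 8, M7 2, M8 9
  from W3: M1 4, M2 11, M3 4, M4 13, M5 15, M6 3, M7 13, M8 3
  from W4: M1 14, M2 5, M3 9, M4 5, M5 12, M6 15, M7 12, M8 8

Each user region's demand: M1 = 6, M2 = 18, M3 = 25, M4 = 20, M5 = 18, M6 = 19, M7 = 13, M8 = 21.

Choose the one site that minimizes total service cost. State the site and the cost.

With exactly 1 open, each user region uses its cheapest among the chosen.
{W3}: M1→W3 4·6=24, M2→W3 11·18=198, M3→W3 4·25=100, M4→W3 13·20=260, M5→W3 15·18=270, M6→W3 3·19=57, M7→W3 13·13=169, M8→W3 3·21=63. Service cost 1141.
{W2}: service cost 1255
{W4}: service cost 1324
Among all 4 size-1 choices, {W3} is lowest.

Choose W3 only; total service cost 1141.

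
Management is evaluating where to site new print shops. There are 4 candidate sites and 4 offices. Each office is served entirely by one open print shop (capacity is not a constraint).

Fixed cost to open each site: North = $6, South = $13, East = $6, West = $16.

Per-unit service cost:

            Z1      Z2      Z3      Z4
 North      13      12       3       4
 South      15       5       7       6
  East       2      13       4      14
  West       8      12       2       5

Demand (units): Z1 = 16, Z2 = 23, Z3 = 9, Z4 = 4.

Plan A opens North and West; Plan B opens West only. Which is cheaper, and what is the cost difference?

Plan B is cheaper by 2.

Plan A: {North, West}: Z1→West 8·16=128, Z2→North 12·23=276, Z3→West 2·9=18, Z4→North 4·4=16. Service 438; fixed 22; total 460.
Plan B: {West}: Z1→West 8·16=128, Z2→West 12·23=276, Z3→West 2·9=18, Z4→West 5·4=20. Service 442; fixed 16; total 458.
Difference: |460 − 458| = 2.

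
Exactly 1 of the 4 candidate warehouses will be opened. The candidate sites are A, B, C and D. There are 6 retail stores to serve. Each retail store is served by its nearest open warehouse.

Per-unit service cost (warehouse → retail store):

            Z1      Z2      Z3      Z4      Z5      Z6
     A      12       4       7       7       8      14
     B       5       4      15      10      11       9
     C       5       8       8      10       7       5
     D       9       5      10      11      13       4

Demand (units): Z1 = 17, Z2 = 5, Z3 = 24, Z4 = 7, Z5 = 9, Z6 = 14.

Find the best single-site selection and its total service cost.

With exactly 1 open, each retail store uses its cheapest among the chosen.
{C}: Z1→C 5·17=85, Z2→C 8·5=40, Z3→C 8·24=192, Z4→C 10·7=70, Z5→C 7·9=63, Z6→C 5·14=70. Service cost 520.
{D}: service cost 668
{A}: service cost 709
Among all 4 size-1 choices, {C} is lowest.

Choose C only; total service cost 520.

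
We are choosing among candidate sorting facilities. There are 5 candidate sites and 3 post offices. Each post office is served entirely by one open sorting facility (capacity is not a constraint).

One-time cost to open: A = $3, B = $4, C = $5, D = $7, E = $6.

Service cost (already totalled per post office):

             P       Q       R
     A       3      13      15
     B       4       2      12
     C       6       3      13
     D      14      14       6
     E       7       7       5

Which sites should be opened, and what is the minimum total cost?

Open B and E; minimum total cost 21.

For any fixed open set, each post office goes to its cheapest open site; total = fixed + service.
{B, E}: P→B 4, Q→B 2, R→E 5. Service 11; fixed 10; total 21.
{B}: service 18 + fixed 4 = 22
{A, B, E}: service 10 + fixed 13 = 23
{A, B, C, D, E}: P→A 3, Q→B 2, R→E 5. Service 10; fixed 25; total 35.
No other subset beats 21.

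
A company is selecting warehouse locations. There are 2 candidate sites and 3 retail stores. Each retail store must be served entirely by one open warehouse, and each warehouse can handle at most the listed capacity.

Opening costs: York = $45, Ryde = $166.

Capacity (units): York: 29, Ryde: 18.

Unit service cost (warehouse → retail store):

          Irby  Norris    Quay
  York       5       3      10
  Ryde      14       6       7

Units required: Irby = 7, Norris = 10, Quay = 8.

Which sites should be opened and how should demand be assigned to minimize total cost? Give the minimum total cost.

Open {York}: Irby→York 5·7=35, Norris→York 3·10=30, Quay→York 10·8=80.
Loads: York carries 25/29. Service 145; fixed 45; total 190.
Next best feasible plan costs 332.

Minimum total cost: 190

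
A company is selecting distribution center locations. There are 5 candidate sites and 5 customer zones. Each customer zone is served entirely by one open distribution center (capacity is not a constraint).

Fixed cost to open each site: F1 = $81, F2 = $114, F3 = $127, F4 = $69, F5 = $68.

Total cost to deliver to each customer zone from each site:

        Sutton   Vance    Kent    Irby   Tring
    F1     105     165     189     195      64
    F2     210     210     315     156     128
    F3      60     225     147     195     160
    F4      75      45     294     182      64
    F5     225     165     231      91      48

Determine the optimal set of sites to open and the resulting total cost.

For any fixed open set, each customer zone goes to its cheapest open site; total = fixed + service.
{F4, F5}: Sutton→F4 75, Vance→F4 45, Kent→F5 231, Irby→F5 91, Tring→F5 48. Service 490; fixed 137; total 627.
{F3, F4, F5}: Sutton→F3 60, Vance→F4 45, Kent→F3 147, Irby→F5 91, Tring→F5 48. Service 391; fixed 264; total 655.
{F1, F4, F5}: service 448 + fixed 218 = 666
{F1, F2, F3, F4, F5}: service 391 + fixed 459 = 850
No other subset beats 627.

Open F4 and F5; minimum total cost 627.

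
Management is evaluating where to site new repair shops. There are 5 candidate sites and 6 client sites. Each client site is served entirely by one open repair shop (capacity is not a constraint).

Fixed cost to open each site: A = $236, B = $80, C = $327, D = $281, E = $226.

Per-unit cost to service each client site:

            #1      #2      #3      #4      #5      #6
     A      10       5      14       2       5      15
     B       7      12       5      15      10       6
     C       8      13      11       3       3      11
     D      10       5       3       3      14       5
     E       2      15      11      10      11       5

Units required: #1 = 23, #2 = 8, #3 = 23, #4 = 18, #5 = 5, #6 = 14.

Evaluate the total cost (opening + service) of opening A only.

Each client site is assigned to its cheapest site among the open ones.
{A}: #1→A 10·23=230, #2→A 5·8=40, #3→A 14·23=322, #4→A 2·18=36, #5→A 5·5=25, #6→A 15·14=210. Service 863; fixed 236; total 1099.

Total cost: 1099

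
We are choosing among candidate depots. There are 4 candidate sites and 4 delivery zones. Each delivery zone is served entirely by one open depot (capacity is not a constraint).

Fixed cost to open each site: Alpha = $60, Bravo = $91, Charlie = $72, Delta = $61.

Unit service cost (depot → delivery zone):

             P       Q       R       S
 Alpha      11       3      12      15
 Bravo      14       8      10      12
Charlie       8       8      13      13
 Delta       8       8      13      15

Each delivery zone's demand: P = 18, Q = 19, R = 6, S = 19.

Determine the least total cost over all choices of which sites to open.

Minimum total cost: 652

For any fixed open set, each delivery zone goes to its cheapest open site; total = fixed + service.
{Alpha, Charlie}: P→Charlie 8·18=144, Q→Alpha 3·19=57, R→Alpha 12·6=72, S→Charlie 13·19=247. Service 520; fixed 132; total 652.
{Alpha}: service 612 + fixed 60 = 672
{Alpha, Delta}: service 558 + fixed 121 = 679
{Alpha, Bravo, Charlie, Delta}: P→Charlie 8·18=144, Q→Alpha 3·19=57, R→Bravo 10·6=60, S→Bravo 12·19=228. Service 489; fixed 284; total 773.
No other subset beats 652.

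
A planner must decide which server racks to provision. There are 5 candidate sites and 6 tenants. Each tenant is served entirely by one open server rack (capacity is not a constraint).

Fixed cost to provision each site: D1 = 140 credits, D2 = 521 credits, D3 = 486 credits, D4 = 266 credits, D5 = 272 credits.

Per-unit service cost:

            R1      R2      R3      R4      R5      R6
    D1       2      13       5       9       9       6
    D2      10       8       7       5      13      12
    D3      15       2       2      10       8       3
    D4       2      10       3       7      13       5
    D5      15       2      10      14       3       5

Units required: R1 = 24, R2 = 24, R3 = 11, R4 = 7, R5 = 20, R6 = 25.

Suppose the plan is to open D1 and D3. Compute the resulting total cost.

Total cost: 1042

Each tenant is assigned to its cheapest site among the open ones.
{D1, D3}: R1→D1 2·24=48, R2→D3 2·24=48, R3→D3 2·11=22, R4→D1 9·7=63, R5→D3 8·20=160, R6→D3 3·25=75. Service 416; fixed 626; total 1042.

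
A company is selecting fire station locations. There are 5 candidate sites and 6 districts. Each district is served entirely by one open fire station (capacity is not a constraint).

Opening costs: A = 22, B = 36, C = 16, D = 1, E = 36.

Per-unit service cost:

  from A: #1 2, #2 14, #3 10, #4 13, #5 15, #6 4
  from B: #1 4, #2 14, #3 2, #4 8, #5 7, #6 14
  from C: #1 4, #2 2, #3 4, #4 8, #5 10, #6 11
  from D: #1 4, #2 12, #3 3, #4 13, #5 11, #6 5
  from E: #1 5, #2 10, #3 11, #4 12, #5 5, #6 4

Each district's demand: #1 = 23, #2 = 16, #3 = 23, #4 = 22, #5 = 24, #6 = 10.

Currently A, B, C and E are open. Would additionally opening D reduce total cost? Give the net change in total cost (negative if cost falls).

Current service cost with {A, B, C, E}: 460.
Adding D: each district re-picks its cheapest; new service cost 460, saving 0.
Extra fixed cost: 1. Net change = 1 − 0 = 1.
(Totals: 570 → 571.)

No — net change +1 (cost rises by 1).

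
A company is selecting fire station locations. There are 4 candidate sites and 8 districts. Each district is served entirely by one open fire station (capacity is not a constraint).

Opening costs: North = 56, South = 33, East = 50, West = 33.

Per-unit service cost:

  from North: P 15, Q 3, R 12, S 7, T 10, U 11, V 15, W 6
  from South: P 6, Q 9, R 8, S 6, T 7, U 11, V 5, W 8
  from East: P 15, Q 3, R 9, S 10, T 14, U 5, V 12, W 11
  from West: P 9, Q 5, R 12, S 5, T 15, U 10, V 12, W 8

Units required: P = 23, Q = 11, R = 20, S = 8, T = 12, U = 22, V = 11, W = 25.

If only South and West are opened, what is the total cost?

Each district is assigned to its cheapest site among the open ones.
{South, West}: P→South 6·23=138, Q→West 5·11=55, R→South 8·20=160, S→West 5·8=40, T→South 7·12=84, U→West 10·22=220, V→South 5·11=55, W→South 8·25=200. Service 952; fixed 66; total 1018.

Total cost: 1018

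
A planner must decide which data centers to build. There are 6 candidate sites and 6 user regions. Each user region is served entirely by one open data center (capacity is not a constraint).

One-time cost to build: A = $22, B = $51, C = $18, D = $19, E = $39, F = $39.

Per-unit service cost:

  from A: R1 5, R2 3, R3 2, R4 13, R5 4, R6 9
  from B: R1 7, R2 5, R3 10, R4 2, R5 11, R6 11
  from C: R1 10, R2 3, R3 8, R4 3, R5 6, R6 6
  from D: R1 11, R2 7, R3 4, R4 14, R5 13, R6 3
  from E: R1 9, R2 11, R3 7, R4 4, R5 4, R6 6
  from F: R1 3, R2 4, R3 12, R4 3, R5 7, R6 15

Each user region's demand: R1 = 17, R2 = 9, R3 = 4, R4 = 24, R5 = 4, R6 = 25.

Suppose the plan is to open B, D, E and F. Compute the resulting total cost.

Each user region is assigned to its cheapest site among the open ones.
{B, D, E, F}: R1→F 3·17=51, R2→F 4·9=36, R3→D 4·4=16, R4→B 2·24=48, R5→E 4·4=16, R6→D 3·25=75. Service 242; fixed 148; total 390.

Total cost: 390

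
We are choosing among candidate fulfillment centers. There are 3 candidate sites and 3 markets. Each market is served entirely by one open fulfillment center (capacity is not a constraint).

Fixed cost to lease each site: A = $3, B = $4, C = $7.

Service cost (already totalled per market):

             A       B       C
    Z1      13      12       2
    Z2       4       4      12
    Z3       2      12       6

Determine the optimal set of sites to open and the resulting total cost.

For any fixed open set, each market goes to its cheapest open site; total = fixed + service.
{A, C}: Z1→C 2, Z2→A 4, Z3→A 2. Service 8; fixed 10; total 18.
{A}: service 19 + fixed 3 = 22
{A, B, C}: Z1→C 2, Z2→A 4, Z3→A 2. Service 8; fixed 14; total 22.
No other subset beats 18.

Open A and C; minimum total cost 18.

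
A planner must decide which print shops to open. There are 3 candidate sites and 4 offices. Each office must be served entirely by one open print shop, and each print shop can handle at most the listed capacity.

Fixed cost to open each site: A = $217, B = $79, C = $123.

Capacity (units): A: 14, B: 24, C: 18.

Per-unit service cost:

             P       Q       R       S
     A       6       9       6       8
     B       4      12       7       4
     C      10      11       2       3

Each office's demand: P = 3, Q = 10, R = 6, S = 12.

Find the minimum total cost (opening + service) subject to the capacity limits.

Minimum total cost: 382

Open {B, C}: P→B 4·3=12, Q→B 12·10=120, R→C 2·6=12, S→C 3·12=36.
Loads: B carries 13/24, C carries 18/18. Service 180; fixed 202; total 382.
Next best feasible plan costs 384.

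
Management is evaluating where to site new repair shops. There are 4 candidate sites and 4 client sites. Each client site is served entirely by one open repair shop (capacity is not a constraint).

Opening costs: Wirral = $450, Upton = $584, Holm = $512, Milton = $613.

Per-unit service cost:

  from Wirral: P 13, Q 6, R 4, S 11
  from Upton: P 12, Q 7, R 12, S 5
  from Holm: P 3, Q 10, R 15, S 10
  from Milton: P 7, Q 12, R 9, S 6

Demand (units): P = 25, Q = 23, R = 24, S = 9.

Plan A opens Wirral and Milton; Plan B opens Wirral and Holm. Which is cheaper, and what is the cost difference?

Plan B is cheaper by 165.

Plan A: {Wirral, Milton}: P→Milton 7·25=175, Q→Wirral 6·23=138, R→Wirral 4·24=96, S→Milton 6·9=54. Service 463; fixed 1063; total 1526.
Plan B: {Wirral, Holm}: P→Holm 3·25=75, Q→Wirral 6·23=138, R→Wirral 4·24=96, S→Holm 10·9=90. Service 399; fixed 962; total 1361.
Difference: |1526 − 1361| = 165.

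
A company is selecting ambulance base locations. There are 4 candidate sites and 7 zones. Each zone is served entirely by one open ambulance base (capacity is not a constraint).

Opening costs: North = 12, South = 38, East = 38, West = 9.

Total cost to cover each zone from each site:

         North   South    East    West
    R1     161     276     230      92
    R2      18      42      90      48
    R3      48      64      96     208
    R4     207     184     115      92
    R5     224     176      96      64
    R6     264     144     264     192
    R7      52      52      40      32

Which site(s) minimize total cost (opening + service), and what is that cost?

For any fixed open set, each zone goes to its cheapest open site; total = fixed + service.
{North, South, West}: R1→West 92, R2→North 18, R3→North 48, R4→West 92, R5→West 64, R6→South 144, R7→West 32. Service 490; fixed 59; total 549.
{North, West}: R1→West 92, R2→North 18, R3→North 48, R4→West 92, R5→West 64, R6→West 192, R7→West 32. Service 538; fixed 21; total 559.
{South, West}: R1→West 92, R2→South 42, R3→South 64, R4→West 92, R5→West 64, R6→South 144, R7→West 32. Service 530; fixed 47; total 577.
{North, South, East, West}: R1→West 92, R2→North 18, R3→North 48, R4→West 92, R5→West 64, R6→South 144, R7→West 32. Service 490; fixed 97; total 587.
No other subset beats 549.

Open North, South and West; minimum total cost 549.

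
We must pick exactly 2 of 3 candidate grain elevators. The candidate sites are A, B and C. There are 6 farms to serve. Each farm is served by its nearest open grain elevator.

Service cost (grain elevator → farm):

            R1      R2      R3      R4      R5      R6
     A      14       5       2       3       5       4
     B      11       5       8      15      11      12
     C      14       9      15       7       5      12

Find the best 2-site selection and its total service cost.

With exactly 2 open, each farm uses its cheapest among the chosen.
{A, B}: R1→B 11, R2→A 5, R3→A 2, R4→A 3, R5→A 5, R6→A 4. Service cost 30.
{A, C}: service cost 33
{B, C}: service cost 48
Among all 3 size-2 choices, {A, B} is lowest.

Choose A and B; total service cost 30.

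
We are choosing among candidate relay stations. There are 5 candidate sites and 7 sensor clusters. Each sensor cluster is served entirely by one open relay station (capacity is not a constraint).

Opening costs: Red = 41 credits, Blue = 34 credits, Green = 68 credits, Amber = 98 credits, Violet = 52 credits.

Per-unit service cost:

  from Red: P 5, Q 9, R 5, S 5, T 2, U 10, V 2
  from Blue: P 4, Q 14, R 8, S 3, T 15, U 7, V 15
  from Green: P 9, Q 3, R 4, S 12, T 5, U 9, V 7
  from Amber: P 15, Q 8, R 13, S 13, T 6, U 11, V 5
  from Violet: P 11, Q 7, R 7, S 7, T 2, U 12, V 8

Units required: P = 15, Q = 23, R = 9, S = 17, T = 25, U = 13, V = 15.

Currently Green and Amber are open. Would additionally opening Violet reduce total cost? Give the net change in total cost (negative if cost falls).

Current service cost with {Green, Amber}: 761.
Adding Violet: each sensor cluster re-picks its cheapest; new service cost 601, saving 160.
Extra fixed cost: 52. Net change = 52 − 160 = -108.
(Totals: 927 → 819.)

Yes — net change −108 (cost falls by 108).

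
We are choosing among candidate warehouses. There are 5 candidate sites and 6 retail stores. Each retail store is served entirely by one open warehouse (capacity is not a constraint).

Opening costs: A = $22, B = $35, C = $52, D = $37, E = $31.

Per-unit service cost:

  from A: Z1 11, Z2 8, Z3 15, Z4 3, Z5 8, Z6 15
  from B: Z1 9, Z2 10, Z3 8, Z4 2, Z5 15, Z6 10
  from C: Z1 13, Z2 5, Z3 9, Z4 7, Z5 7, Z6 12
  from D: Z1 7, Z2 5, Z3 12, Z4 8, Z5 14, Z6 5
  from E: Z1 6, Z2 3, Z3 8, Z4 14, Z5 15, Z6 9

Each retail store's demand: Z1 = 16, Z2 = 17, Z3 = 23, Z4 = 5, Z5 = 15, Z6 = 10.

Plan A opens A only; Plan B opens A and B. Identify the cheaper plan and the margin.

Plan A: {A}: Z1→A 11·16=176, Z2→A 8·17=136, Z3→A 15·23=345, Z4→A 3·5=15, Z5→A 8·15=120, Z6→A 15·10=150. Service 942; fixed 22; total 964.
Plan B: {A, B}: Z1→B 9·16=144, Z2→A 8·17=136, Z3→B 8·23=184, Z4→B 2·5=10, Z5→A 8·15=120, Z6→B 10·10=100. Service 694; fixed 57; total 751.
Difference: |964 − 751| = 213.

Plan B is cheaper by 213.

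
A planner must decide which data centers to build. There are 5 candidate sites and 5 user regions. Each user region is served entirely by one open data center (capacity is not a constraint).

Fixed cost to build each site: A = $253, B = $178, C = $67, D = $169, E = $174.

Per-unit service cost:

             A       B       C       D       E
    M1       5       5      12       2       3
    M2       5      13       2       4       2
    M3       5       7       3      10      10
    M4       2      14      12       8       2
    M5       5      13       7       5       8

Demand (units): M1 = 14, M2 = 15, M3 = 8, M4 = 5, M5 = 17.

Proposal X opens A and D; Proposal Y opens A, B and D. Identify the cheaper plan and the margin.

Proposal X is cheaper by 178.

Proposal X: {A, D}: M1→D 2·14=28, M2→D 4·15=60, M3→A 5·8=40, M4→A 2·5=10, M5→A 5·17=85. Service 223; fixed 422; total 645.
Proposal Y: {A, B, D}: M1→D 2·14=28, M2→D 4·15=60, M3→A 5·8=40, M4→A 2·5=10, M5→A 5·17=85. Service 223; fixed 600; total 823.
Difference: |645 − 823| = 178.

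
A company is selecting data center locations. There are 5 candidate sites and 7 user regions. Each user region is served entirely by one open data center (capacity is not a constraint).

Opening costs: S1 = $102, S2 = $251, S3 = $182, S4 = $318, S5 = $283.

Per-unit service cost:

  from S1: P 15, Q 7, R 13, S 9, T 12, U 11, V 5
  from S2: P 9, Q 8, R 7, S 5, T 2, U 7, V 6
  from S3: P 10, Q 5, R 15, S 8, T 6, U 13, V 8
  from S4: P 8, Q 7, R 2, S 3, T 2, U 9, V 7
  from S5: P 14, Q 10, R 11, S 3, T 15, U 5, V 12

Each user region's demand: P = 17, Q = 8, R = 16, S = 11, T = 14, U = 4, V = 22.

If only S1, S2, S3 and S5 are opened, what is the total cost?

Total cost: 1314

Each user region is assigned to its cheapest site among the open ones.
{S1, S2, S3, S5}: P→S2 9·17=153, Q→S3 5·8=40, R→S2 7·16=112, S→S5 3·11=33, T→S2 2·14=28, U→S5 5·4=20, V→S1 5·22=110. Service 496; fixed 818; total 1314.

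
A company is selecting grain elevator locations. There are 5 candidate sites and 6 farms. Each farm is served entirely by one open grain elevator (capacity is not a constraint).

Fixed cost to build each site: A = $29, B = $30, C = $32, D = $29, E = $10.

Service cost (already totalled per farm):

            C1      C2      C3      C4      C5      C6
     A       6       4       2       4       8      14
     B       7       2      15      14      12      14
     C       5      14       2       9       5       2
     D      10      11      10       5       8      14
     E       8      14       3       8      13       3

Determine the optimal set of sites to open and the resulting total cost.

For any fixed open set, each farm goes to its cheapest open site; total = fixed + service.
{E}: C1→E 8, C2→E 14, C3→E 3, C4→E 8, C5→E 13, C6→E 3. Service 49; fixed 10; total 59.
{A, E}: service 27 + fixed 39 = 66
{A}: service 38 + fixed 29 = 67
{A, B, C, D, E}: service 20 + fixed 130 = 150
No other subset beats 59.

Open E only; minimum total cost 59.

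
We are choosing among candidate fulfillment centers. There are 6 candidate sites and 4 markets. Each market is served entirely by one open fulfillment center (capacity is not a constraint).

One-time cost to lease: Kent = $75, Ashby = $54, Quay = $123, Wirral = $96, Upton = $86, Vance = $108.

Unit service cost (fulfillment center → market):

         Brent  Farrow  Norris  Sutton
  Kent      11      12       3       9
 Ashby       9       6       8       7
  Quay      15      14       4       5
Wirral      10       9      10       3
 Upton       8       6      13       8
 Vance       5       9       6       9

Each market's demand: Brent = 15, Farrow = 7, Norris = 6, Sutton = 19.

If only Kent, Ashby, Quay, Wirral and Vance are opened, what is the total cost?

Total cost: 648

Each market is assigned to its cheapest site among the open ones.
{Kent, Ashby, Quay, Wirral, Vance}: Brent→Vance 5·15=75, Farrow→Ashby 6·7=42, Norris→Kent 3·6=18, Sutton→Wirral 3·19=57. Service 192; fixed 456; total 648.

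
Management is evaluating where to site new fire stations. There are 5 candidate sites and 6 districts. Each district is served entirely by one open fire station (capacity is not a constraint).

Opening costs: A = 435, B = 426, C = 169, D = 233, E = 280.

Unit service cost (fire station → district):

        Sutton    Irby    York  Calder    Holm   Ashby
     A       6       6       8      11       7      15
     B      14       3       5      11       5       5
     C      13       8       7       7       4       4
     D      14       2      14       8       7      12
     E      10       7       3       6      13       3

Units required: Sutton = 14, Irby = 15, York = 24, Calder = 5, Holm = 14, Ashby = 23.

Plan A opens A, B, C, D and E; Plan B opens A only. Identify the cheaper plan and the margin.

Plan A: {A, B, C, D, E}: Sutton→A 6·14=84, Irby→D 2·15=30, York→E 3·24=72, Calder→E 6·5=30, Holm→C 4·14=56, Ashby→E 3·23=69. Service 341; fixed 1543; total 1884.
Plan B: {A}: Sutton→A 6·14=84, Irby→A 6·15=90, York→A 8·24=192, Calder→A 11·5=55, Holm→A 7·14=98, Ashby→A 15·23=345. Service 864; fixed 435; total 1299.
Difference: |1884 − 1299| = 585.

Plan B is cheaper by 585.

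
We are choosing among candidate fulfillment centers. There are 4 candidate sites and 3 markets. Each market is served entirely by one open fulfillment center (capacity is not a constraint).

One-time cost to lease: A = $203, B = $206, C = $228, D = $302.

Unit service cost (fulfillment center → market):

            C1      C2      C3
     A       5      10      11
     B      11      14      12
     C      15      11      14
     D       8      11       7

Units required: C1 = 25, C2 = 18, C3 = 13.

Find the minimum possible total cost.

For any fixed open set, each market goes to its cheapest open site; total = fixed + service.
{A}: C1→A 5·25=125, C2→A 10·18=180, C3→A 11·13=143. Service 448; fixed 203; total 651.
{D}: service 489 + fixed 302 = 791
{A, B}: service 448 + fixed 409 = 857
{A, B, C, D}: service 396 + fixed 939 = 1335
No other subset beats 651.

Minimum total cost: 651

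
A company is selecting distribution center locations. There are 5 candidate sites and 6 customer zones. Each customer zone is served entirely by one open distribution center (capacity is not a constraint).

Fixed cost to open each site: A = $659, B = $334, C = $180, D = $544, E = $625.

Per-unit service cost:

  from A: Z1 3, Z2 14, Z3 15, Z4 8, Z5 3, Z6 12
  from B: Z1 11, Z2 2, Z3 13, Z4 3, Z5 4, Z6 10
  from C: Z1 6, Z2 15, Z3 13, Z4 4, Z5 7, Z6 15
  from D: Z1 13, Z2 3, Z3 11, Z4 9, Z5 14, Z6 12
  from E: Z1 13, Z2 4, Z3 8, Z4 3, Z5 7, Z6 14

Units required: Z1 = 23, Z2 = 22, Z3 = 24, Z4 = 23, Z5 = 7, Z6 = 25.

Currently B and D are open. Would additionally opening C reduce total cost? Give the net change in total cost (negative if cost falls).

No — net change +65 (cost rises by 65).

Current service cost with {B, D}: 908.
Adding C: each customer zone re-picks its cheapest; new service cost 793, saving 115.
Extra fixed cost: 180. Net change = 180 − 115 = 65.
(Totals: 1786 → 1851.)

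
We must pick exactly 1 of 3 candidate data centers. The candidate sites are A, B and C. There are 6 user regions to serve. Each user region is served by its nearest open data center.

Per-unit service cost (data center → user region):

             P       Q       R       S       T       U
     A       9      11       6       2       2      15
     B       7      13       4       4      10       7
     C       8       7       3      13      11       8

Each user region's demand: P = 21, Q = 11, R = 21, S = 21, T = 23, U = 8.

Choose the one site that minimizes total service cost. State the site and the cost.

Choose A only; total service cost 644.

With exactly 1 open, each user region uses its cheapest among the chosen.
{A}: P→A 9·21=189, Q→A 11·11=121, R→A 6·21=126, S→A 2·21=42, T→A 2·23=46, U→A 15·8=120. Service cost 644.
{B}: service cost 744
{C}: service cost 898
Among all 3 size-1 choices, {A} is lowest.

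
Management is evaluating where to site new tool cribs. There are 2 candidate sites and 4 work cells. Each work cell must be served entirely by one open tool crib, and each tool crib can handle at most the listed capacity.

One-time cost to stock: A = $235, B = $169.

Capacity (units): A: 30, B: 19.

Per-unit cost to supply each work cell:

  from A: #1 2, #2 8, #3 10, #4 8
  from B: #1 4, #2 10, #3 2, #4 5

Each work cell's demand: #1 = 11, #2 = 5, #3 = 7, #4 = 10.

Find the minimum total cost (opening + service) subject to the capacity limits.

Minimum total cost: 530

Open {A, B}: #1→A 2·11=22, #2→A 8·5=40, #3→B 2·7=14, #4→B 5·10=50.
Loads: A carries 16/30, B carries 17/19. Service 126; fixed 404; total 530.
Next best feasible plan costs 560.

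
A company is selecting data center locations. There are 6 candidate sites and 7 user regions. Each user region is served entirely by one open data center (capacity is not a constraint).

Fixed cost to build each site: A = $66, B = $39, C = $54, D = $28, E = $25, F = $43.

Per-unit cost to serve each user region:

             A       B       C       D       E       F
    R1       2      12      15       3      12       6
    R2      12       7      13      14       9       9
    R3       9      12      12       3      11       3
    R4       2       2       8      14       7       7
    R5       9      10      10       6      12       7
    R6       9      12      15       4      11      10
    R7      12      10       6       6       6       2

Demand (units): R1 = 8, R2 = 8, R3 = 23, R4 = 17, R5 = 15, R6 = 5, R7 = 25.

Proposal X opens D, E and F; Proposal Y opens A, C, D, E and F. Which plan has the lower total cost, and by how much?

Proposal X: {D, E, F}: R1→D 3·8=24, R2→E 9·8=72, R3→D 3·23=69, R4→E 7·17=119, R5→D 6·15=90, R6→D 4·5=20, R7→F 2·25=50. Service 444; fixed 96; total 540.
Proposal Y: {A, C, D, E, F}: R1→A 2·8=16, R2→E 9·8=72, R3→D 3·23=69, R4→A 2·17=34, R5→D 6·15=90, R6→D 4·5=20, R7→F 2·25=50. Service 351; fixed 216; total 567.
Difference: |540 − 567| = 27.

Proposal X is cheaper by 27.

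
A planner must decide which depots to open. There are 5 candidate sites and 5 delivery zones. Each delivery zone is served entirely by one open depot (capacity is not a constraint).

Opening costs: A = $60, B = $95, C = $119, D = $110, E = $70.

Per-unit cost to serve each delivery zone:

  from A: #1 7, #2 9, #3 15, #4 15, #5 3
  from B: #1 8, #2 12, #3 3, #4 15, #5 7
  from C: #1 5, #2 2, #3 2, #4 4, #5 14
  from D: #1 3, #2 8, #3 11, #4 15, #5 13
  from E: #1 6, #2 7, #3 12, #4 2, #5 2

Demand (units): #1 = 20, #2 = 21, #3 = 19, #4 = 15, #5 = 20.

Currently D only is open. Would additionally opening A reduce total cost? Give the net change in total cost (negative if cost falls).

Yes — net change −140 (cost falls by 140).

Current service cost with {D}: 922.
Adding A: each delivery zone re-picks its cheapest; new service cost 722, saving 200.
Extra fixed cost: 60. Net change = 60 − 200 = -140.
(Totals: 1032 → 892.)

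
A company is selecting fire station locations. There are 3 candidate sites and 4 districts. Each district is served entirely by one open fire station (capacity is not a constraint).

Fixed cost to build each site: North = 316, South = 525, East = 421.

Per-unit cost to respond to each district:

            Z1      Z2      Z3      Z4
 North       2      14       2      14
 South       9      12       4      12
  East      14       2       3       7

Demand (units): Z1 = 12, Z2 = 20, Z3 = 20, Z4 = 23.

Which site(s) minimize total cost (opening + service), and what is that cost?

For any fixed open set, each district goes to its cheapest open site; total = fixed + service.
{East}: Z1→East 14·12=168, Z2→East 2·20=40, Z3→East 3·20=60, Z4→East 7·23=161. Service 429; fixed 421; total 850.
{North}: Z1→North 2·12=24, Z2→North 14·20=280, Z3→North 2·20=40, Z4→North 14·23=322. Service 666; fixed 316; total 982.
{North, East}: service 265 + fixed 737 = 1002
{North, South, East}: service 265 + fixed 1262 = 1527
(All 7 nonempty subsets were checked; East only is lowest.)

Open East only; minimum total cost 850.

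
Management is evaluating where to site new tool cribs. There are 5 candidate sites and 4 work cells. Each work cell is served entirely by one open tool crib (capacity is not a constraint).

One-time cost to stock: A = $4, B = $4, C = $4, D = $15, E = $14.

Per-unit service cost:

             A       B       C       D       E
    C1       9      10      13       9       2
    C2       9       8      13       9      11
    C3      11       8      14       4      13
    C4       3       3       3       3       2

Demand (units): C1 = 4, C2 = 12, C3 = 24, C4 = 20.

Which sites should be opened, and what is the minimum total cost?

Open B, D and E; minimum total cost 273.

For any fixed open set, each work cell goes to its cheapest open site; total = fixed + service.
{B, D, E}: C1→E 2·4=8, C2→B 8·12=96, C3→D 4·24=96, C4→E 2·20=40. Service 240; fixed 33; total 273.
{A, B, D, E}: service 240 + fixed 37 = 277
{B, C, D, E}: C1→E 2·4=8, C2→B 8·12=96, C3→D 4·24=96, C4→E 2·20=40. Service 240; fixed 37; total 277.
{A, B, C, D, E}: service 240 + fixed 41 = 281
No other subset beats 273.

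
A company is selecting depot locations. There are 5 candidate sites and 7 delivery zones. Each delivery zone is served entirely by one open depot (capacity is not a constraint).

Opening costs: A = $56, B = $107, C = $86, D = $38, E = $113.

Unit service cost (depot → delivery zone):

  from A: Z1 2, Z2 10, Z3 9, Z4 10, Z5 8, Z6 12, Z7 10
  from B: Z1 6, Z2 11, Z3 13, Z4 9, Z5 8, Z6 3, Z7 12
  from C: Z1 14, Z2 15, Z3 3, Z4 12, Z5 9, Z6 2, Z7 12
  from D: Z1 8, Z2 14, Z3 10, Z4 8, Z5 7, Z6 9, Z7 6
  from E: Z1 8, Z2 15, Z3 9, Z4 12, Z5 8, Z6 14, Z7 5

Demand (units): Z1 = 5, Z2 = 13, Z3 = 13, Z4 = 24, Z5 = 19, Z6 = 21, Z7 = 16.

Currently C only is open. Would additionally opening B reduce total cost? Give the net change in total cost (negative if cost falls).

Current service cost with {C}: 997.
Adding B: each delivery zone re-picks its cheapest; new service cost 814, saving 183.
Extra fixed cost: 107. Net change = 107 − 183 = -76.
(Totals: 1083 → 1007.)

Yes — net change −76 (cost falls by 76).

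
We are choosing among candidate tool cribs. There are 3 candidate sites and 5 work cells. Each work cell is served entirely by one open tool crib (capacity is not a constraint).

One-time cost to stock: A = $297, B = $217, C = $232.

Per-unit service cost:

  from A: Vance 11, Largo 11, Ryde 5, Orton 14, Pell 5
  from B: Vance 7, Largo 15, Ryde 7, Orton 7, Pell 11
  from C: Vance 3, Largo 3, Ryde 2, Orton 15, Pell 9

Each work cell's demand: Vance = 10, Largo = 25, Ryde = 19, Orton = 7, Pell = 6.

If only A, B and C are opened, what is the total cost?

Each work cell is assigned to its cheapest site among the open ones.
{A, B, C}: Vance→C 3·10=30, Largo→C 3·25=75, Ryde→C 2·19=38, Orton→B 7·7=49, Pell→A 5·6=30. Service 222; fixed 746; total 968.

Total cost: 968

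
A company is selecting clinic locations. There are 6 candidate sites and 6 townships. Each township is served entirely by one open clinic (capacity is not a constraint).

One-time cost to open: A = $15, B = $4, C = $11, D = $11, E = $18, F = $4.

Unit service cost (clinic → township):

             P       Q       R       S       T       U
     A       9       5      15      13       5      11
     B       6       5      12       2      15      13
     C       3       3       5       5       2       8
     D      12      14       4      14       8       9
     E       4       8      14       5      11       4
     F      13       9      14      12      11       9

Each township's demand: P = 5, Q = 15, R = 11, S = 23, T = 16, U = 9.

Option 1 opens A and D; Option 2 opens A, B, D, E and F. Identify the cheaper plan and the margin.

Option 2 is cheaper by 297.

Option 1: {A, D}: P→A 9·5=45, Q→A 5·15=75, R→D 4·11=44, S→A 13·23=299, T→A 5·16=80, U→D 9·9=81. Service 624; fixed 26; total 650.
Option 2: {A, B, D, E, F}: P→E 4·5=20, Q→A 5·15=75, R→D 4·11=44, S→B 2·23=46, T→A 5·16=80, U→E 4·9=36. Service 301; fixed 52; total 353.
Difference: |650 − 353| = 297.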